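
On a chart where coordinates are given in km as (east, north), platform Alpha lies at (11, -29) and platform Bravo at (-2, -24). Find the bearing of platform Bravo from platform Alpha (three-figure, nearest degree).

291°

Δeast = -2 − 11 = -13.00; Δnorth = -24 − -29 = 5.00.
Bearing = atan2(Δeast, Δnorth) mod 360° = 291.04° ≈ 291°.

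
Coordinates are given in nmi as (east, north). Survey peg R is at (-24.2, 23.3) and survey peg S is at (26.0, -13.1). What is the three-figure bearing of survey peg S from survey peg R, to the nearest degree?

Δeast = 26.0 − -24.2 = 50.20; Δnorth = -13.1 − 23.3 = -36.40.
Bearing = atan2(Δeast, Δnorth) mod 360° = 125.95° ≈ 126°.

126°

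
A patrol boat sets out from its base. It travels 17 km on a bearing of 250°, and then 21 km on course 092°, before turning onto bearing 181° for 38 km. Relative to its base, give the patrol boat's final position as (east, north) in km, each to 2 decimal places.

(4.35, -44.54)

Leg 1 (250°, 17 km): east 17 sin 250° = -15.97, north 17 cos 250° = -5.81
Leg 2 (092°, 21 km): east 21 sin 92° = 20.99, north 21 cos 92° = -0.73
Leg 3 (181°, 38 km): east 38 sin 181° = -0.66, north 38 cos 181° = -37.99
Summing: 4.35 km east, -44.54 km north → (4.35, -44.54).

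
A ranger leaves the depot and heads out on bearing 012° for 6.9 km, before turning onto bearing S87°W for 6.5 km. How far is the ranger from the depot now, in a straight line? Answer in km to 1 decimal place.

8.2 km

Leg 1 (012°, 6.9 km): east 6.9 sin 12° = 1.43, north 6.9 cos 12° = 6.75
Leg 2 (S87°W, 6.5 km): east 6.5 sin 267° = -6.49, north 6.5 cos 267° = -0.34
Net: -5.06 east, 6.41 north. Distance = √((-5.06)² + (6.41)²) = 8.164 km.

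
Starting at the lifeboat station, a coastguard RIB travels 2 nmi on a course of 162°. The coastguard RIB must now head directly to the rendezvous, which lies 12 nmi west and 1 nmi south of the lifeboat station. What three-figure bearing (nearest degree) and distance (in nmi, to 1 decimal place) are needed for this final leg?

274°, 12.7 nmi

Leg 1 (162°, 2 nmi): east 2 sin 162° = 0.62, north 2 cos 162° = -1.90
Current position: (0.62, -1.90). Target: (-12, -1). Remaining: Δeast = -12.62, Δnorth = 0.90.
Bearing = atan2(-12.62, 0.90) mod 360° = 274.09°; distance = √((-12.62)² + (0.90)²) = 12.650 nmi.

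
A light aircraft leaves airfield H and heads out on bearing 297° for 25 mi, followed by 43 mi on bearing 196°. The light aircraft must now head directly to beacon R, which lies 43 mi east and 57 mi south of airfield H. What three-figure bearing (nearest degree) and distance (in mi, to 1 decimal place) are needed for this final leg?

109°, 81.7 mi

Leg 1 (297°, 25 mi): east 25 sin 297° = -22.28, north 25 cos 297° = 11.35
Leg 2 (196°, 43 mi): east 43 sin 196° = -11.85, north 43 cos 196° = -41.33
Current position: (-34.13, -29.98). Target: (43, -57). Remaining: Δeast = 77.13, Δnorth = -27.02.
Bearing = atan2(77.13, -27.02) mod 360° = 109.30°; distance = √((77.13)² + (-27.02)²) = 81.722 mi.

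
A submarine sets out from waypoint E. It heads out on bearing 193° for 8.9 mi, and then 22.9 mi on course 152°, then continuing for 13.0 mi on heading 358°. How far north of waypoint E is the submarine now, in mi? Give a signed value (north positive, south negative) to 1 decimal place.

Leg 1 (193°, 8.9 mi): east 8.9 sin 193° = -2.00, north 8.9 cos 193° = -8.67
Leg 2 (152°, 22.9 mi): east 22.9 sin 152° = 10.75, north 22.9 cos 152° = -20.22
Leg 3 (358°, 13.0 mi): east 13.0 sin 358° = -0.45, north 13.0 cos 358° = 12.99
Net north component: -15.90 mi.

-15.9 mi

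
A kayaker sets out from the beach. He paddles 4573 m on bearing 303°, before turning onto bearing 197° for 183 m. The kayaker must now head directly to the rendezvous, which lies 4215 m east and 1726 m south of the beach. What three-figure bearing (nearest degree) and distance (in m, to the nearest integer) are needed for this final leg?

Leg 1 (303°, 4573 m): east 4573 sin 303° = -3835.24, north 4573 cos 303° = 2490.63
Leg 2 (197°, 183 m): east 183 sin 197° = -53.50, north 183 cos 197° = -175.00
Current position: (-3888.74, 2315.63). Target: (4215, -1726). Remaining: Δeast = 8103.74, Δnorth = -4041.63.
Bearing = atan2(8103.74, -4041.63) mod 360° = 116.51°; distance = √((8103.74)² + (-4041.63)²) = 9055.686 m.

117°, 9056 m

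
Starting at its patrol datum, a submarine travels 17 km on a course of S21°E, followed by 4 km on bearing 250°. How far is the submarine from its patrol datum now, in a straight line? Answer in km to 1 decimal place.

17.4 km

Leg 1 (S21°E, 17 km): east 17 sin 159° = 6.09, north 17 cos 159° = -15.87
Leg 2 (250°, 4 km): east 4 sin 250° = -3.76, north 4 cos 250° = -1.37
Net: 2.33 east, -17.24 north. Distance = √((2.33)² + (-17.24)²) = 17.396 km.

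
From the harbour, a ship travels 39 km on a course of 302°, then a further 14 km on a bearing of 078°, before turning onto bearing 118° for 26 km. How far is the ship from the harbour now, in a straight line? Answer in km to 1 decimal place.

Leg 1 (302°, 39 km): east 39 sin 302° = -33.07, north 39 cos 302° = 20.67
Leg 2 (078°, 14 km): east 14 sin 78° = 13.69, north 14 cos 78° = 2.91
Leg 3 (118°, 26 km): east 26 sin 118° = 22.96, north 26 cos 118° = -12.21
Net: 3.58 east, 11.37 north. Distance = √((3.58)² + (11.37)²) = 11.921 km.

11.9 km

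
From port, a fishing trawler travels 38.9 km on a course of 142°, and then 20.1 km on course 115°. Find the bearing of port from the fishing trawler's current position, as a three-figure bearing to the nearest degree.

Leg 1 (142°, 38.9 km): east 38.9 sin 142° = 23.95, north 38.9 cos 142° = -30.65
Leg 2 (115°, 20.1 km): east 20.1 sin 115° = 18.22, north 20.1 cos 115° = -8.49
Net displacement: 42.17 east, -39.15 north. Direction back to start is (-42.17, 39.15): bearing = atan2(-42.17, 39.15) mod 360° = 312.87° ≈ 313°.

313°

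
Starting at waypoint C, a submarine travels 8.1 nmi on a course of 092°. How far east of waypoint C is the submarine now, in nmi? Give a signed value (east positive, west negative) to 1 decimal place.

Leg 1 (092°, 8.1 nmi): east 8.1 sin 92° = 8.10, north 8.1 cos 92° = -0.28
Net east component: 8.10 nmi.

8.1 nmi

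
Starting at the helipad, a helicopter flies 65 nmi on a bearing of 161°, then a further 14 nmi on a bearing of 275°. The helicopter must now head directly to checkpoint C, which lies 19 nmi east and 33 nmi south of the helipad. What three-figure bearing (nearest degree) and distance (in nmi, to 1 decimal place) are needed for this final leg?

Leg 1 (161°, 65 nmi): east 65 sin 161° = 21.16, north 65 cos 161° = -61.46
Leg 2 (275°, 14 nmi): east 14 sin 275° = -13.95, north 14 cos 275° = 1.22
Current position: (7.22, -60.24). Target: (19, -33). Remaining: Δeast = 11.78, Δnorth = 27.24.
Bearing = atan2(11.78, 27.24) mod 360° = 23.40°; distance = √((11.78)² + (27.24)²) = 29.679 nmi.

023°, 29.7 nmi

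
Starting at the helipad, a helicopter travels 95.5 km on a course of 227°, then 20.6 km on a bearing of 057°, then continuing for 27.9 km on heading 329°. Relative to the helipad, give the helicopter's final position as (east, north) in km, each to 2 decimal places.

Leg 1 (227°, 95.5 km): east 95.5 sin 227° = -69.84, north 95.5 cos 227° = -65.13
Leg 2 (057°, 20.6 km): east 20.6 sin 57° = 17.28, north 20.6 cos 57° = 11.22
Leg 3 (329°, 27.9 km): east 27.9 sin 329° = -14.37, north 27.9 cos 329° = 23.91
Summing: -66.94 km east, -30.00 km north → (-66.94, -30.00).

(-66.94, -30.00)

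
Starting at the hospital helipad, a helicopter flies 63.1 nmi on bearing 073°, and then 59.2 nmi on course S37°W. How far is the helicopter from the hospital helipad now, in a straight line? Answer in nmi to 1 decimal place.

Leg 1 (073°, 63.1 nmi): east 63.1 sin 73° = 60.34, north 63.1 cos 73° = 18.45
Leg 2 (S37°W, 59.2 nmi): east 59.2 sin 217° = -35.63, north 59.2 cos 217° = -47.28
Net: 24.72 east, -28.83 north. Distance = √((24.72)² + (-28.83)²) = 37.974 nmi.

38.0 nmi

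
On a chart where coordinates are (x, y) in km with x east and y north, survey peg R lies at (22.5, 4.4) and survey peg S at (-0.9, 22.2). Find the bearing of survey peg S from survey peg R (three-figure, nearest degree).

Δeast = -0.9 − 22.5 = -23.40; Δnorth = 22.2 − 4.4 = 17.80.
Bearing = atan2(Δeast, Δnorth) mod 360° = 307.26° ≈ 307°.

307°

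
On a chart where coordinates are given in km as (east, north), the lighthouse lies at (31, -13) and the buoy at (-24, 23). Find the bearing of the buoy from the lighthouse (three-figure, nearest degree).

303°

Δeast = -24 − 31 = -55.00; Δnorth = 23 − -13 = 36.00.
Bearing = atan2(Δeast, Δnorth) mod 360° = 303.21° ≈ 303°.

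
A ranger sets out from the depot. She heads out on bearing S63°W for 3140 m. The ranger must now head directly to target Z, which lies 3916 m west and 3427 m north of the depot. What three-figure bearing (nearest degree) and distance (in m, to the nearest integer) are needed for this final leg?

347°, 4980 m

Leg 1 (S63°W, 3140 m): east 3140 sin 243° = -2797.76, north 3140 cos 243° = -1425.53
Current position: (-2797.76, -1425.53). Target: (-3916, 3427). Remaining: Δeast = -1118.24, Δnorth = 4852.53.
Bearing = atan2(-1118.24, 4852.53) mod 360° = 347.02°; distance = √((-1118.24)² + (4852.53)²) = 4979.710 m.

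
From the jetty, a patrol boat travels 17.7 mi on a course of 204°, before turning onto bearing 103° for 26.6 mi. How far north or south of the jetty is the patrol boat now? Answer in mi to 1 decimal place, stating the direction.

22.2 mi south

Leg 1 (204°, 17.7 mi): east 17.7 sin 204° = -7.20, north 17.7 cos 204° = -16.17
Leg 2 (103°, 26.6 mi): east 26.6 sin 103° = 25.92, north 26.6 cos 103° = -5.98
Net north component: -22.15 mi.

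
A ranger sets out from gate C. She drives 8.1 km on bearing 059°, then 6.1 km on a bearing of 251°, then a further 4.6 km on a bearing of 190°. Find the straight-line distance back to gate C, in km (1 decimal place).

2.4 km

Leg 1 (059°, 8.1 km): east 8.1 sin 59° = 6.94, north 8.1 cos 59° = 4.17
Leg 2 (251°, 6.1 km): east 6.1 sin 251° = -5.77, north 6.1 cos 251° = -1.99
Leg 3 (190°, 4.6 km): east 4.6 sin 190° = -0.80, north 4.6 cos 190° = -4.53
Net: 0.38 east, -2.34 north. Distance = √((0.38)² + (-2.34)²) = 2.374 km.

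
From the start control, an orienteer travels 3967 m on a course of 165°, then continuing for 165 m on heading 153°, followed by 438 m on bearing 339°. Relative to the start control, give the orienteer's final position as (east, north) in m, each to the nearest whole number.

(945, -3570)

Leg 1 (165°, 3967 m): east 3967 sin 165° = 1026.74, north 3967 cos 165° = -3831.83
Leg 2 (153°, 165 m): east 165 sin 153° = 74.91, north 165 cos 153° = -147.02
Leg 3 (339°, 438 m): east 438 sin 339° = -156.97, north 438 cos 339° = 408.91
Summing: 944.68 m east, -3569.94 m north → (945, -3570).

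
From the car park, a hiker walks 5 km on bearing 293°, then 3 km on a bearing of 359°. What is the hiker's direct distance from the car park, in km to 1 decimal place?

Leg 1 (293°, 5 km): east 5 sin 293° = -4.60, north 5 cos 293° = 1.95
Leg 2 (359°, 3 km): east 3 sin 359° = -0.05, north 3 cos 359° = 3.00
Net: -4.65 east, 4.95 north. Distance = √((-4.65)² + (4.95)²) = 6.797 km.

6.8 km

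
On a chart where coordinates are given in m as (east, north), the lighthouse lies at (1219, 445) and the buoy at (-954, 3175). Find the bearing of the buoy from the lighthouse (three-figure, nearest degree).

Δeast = -954 − 1219 = -2173.00; Δnorth = 3175 − 445 = 2730.00.
Bearing = atan2(Δeast, Δnorth) mod 360° = 321.48° ≈ 321°.

321°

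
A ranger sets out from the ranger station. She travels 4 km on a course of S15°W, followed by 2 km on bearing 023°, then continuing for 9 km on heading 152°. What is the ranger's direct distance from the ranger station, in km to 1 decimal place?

Leg 1 (S15°W, 4 km): east 4 sin 195° = -1.04, north 4 cos 195° = -3.86
Leg 2 (023°, 2 km): east 2 sin 23° = 0.78, north 2 cos 23° = 1.84
Leg 3 (152°, 9 km): east 9 sin 152° = 4.23, north 9 cos 152° = -7.95
Net: 3.97 east, -9.97 north. Distance = √((3.97)² + (-9.97)²) = 10.731 km.

10.7 km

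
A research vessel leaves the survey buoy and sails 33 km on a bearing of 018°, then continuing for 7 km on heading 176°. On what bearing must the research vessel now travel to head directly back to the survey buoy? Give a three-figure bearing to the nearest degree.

204°

Leg 1 (018°, 33 km): east 33 sin 18° = 10.20, north 33 cos 18° = 31.38
Leg 2 (176°, 7 km): east 7 sin 176° = 0.49, north 7 cos 176° = -6.98
Net displacement: 10.69 east, 24.40 north. Direction back to start is (-10.69, -24.40): bearing = atan2(-10.69, -24.40) mod 360° = 203.65° ≈ 204°.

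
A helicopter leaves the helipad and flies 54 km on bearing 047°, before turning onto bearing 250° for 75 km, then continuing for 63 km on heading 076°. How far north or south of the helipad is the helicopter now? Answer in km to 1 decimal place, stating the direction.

Leg 1 (047°, 54 km): east 54 sin 47° = 39.49, north 54 cos 47° = 36.83
Leg 2 (250°, 75 km): east 75 sin 250° = -70.48, north 75 cos 250° = -25.65
Leg 3 (076°, 63 km): east 63 sin 76° = 61.13, north 63 cos 76° = 15.24
Net north component: 26.42 km.

26.4 km north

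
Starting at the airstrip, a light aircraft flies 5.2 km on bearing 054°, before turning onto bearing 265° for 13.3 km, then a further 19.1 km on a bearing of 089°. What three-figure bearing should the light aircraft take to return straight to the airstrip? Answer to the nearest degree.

Leg 1 (054°, 5.2 km): east 5.2 sin 54° = 4.21, north 5.2 cos 54° = 3.06
Leg 2 (265°, 13.3 km): east 13.3 sin 265° = -13.25, north 13.3 cos 265° = -1.16
Leg 3 (089°, 19.1 km): east 19.1 sin 89° = 19.10, north 19.1 cos 89° = 0.33
Net displacement: 10.05 east, 2.23 north. Direction back to start is (-10.05, -2.23): bearing = atan2(-10.05, -2.23) mod 360° = 257.49° ≈ 257°.

257°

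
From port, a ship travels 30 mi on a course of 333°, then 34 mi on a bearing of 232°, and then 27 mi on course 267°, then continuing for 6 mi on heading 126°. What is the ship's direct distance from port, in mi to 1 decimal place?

Leg 1 (333°, 30 mi): east 30 sin 333° = -13.62, north 30 cos 333° = 26.73
Leg 2 (232°, 34 mi): east 34 sin 232° = -26.79, north 34 cos 232° = -20.93
Leg 3 (267°, 27 mi): east 27 sin 267° = -26.96, north 27 cos 267° = -1.41
Leg 4 (126°, 6 mi): east 6 sin 126° = 4.85, north 6 cos 126° = -3.53
Net: -62.52 east, 0.86 north. Distance = √((-62.52)² + (0.86)²) = 62.527 mi.

62.5 mi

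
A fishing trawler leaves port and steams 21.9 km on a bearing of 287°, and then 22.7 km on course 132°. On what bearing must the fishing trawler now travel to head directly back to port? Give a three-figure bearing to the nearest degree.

Leg 1 (287°, 21.9 km): east 21.9 sin 287° = -20.94, north 21.9 cos 287° = 6.40
Leg 2 (132°, 22.7 km): east 22.7 sin 132° = 16.87, north 22.7 cos 132° = -15.19
Net displacement: -4.07 east, -8.79 north. Direction back to start is (4.07, 8.79): bearing = atan2(4.07, 8.79) mod 360° = 24.87° ≈ 025°.

025°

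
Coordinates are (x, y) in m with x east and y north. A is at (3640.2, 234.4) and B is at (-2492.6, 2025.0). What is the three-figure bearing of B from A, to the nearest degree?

Δeast = -2492.6 − 3640.2 = -6132.80; Δnorth = 2025.0 − 234.4 = 1790.60.
Bearing = atan2(Δeast, Δnorth) mod 360° = 286.28° ≈ 286°.

286°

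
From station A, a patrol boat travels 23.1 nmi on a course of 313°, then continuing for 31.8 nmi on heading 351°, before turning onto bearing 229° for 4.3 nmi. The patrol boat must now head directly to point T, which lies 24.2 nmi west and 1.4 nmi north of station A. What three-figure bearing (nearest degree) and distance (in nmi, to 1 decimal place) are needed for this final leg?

179°, 43.0 nmi

Leg 1 (313°, 23.1 nmi): east 23.1 sin 313° = -16.89, north 23.1 cos 313° = 15.75
Leg 2 (351°, 31.8 nmi): east 31.8 sin 351° = -4.97, north 31.8 cos 351° = 31.41
Leg 3 (229°, 4.3 nmi): east 4.3 sin 229° = -3.25, north 4.3 cos 229° = -2.82
Current position: (-25.11, 44.34). Target: (-24.2, 1.4). Remaining: Δeast = 0.91, Δnorth = -42.94.
Bearing = atan2(0.91, -42.94) mod 360° = 178.78°; distance = √((0.91)² + (-42.94)²) = 42.951 nmi.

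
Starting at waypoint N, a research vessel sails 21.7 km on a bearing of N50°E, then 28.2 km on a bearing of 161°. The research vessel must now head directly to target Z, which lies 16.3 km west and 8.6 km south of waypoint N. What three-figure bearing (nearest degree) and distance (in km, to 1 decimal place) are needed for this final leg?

276°, 42.3 km

Leg 1 (N50°E, 21.7 km): east 21.7 sin 50° = 16.62, north 21.7 cos 50° = 13.95
Leg 2 (161°, 28.2 km): east 28.2 sin 161° = 9.18, north 28.2 cos 161° = -26.66
Current position: (25.80, -12.72). Target: (-16.3, -8.6). Remaining: Δeast = -42.10, Δnorth = 4.12.
Bearing = atan2(-42.10, 4.12) mod 360° = 275.58°; distance = √((-42.10)² + (4.12)²) = 42.305 km.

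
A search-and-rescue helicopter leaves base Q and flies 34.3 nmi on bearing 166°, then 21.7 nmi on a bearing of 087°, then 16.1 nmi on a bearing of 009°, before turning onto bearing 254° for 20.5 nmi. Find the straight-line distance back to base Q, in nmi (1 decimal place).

25.4 nmi

Leg 1 (166°, 34.3 nmi): east 34.3 sin 166° = 8.30, north 34.3 cos 166° = -33.28
Leg 2 (087°, 21.7 nmi): east 21.7 sin 87° = 21.67, north 21.7 cos 87° = 1.14
Leg 3 (009°, 16.1 nmi): east 16.1 sin 9° = 2.52, north 16.1 cos 9° = 15.90
Leg 4 (254°, 20.5 nmi): east 20.5 sin 254° = -19.71, north 20.5 cos 254° = -5.65
Net: 12.78 east, -21.89 north. Distance = √((12.78)² + (-21.89)²) = 25.352 nmi.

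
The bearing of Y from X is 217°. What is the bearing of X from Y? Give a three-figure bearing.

Back-bearing = 217° − 180° = 037°.

037°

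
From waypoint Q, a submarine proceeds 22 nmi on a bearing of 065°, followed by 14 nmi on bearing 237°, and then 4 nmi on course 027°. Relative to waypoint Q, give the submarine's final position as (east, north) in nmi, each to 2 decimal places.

(10.01, 5.24)

Leg 1 (065°, 22 nmi): east 22 sin 65° = 19.94, north 22 cos 65° = 9.30
Leg 2 (237°, 14 nmi): east 14 sin 237° = -11.74, north 14 cos 237° = -7.62
Leg 3 (027°, 4 nmi): east 4 sin 27° = 1.82, north 4 cos 27° = 3.56
Summing: 10.01 nmi east, 5.24 nmi north → (10.01, 5.24).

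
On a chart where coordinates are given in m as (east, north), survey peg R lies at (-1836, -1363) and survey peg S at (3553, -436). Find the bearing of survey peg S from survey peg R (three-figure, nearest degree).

Δeast = 3553 − -1836 = 5389.00; Δnorth = -436 − -1363 = 927.00.
Bearing = atan2(Δeast, Δnorth) mod 360° = 80.24° ≈ 080°.

080°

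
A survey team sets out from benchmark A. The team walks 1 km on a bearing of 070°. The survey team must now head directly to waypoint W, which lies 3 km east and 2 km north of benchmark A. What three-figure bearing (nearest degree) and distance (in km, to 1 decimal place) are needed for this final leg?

051°, 2.6 km

Leg 1 (070°, 1 km): east 1 sin 70° = 0.94, north 1 cos 70° = 0.34
Current position: (0.94, 0.34). Target: (3, 2). Remaining: Δeast = 2.06, Δnorth = 1.66.
Bearing = atan2(2.06, 1.66) mod 360° = 51.18°; distance = √((2.06)² + (1.66)²) = 2.645 km.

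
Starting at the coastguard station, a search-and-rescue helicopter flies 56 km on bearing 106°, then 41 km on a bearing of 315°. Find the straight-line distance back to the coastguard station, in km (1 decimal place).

Leg 1 (106°, 56 km): east 56 sin 106° = 53.83, north 56 cos 106° = -15.44
Leg 2 (315°, 41 km): east 41 sin 315° = -28.99, north 41 cos 315° = 28.99
Net: 24.84 east, 13.56 north. Distance = √((24.84)² + (13.56)²) = 28.297 km.

28.3 km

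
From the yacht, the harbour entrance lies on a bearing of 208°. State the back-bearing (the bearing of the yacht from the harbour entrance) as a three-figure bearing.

Back-bearing = 208° − 180° = 028°.

028°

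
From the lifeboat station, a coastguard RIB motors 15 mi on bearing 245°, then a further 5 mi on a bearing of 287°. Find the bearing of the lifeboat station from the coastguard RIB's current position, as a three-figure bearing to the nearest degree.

075°

Leg 1 (245°, 15 mi): east 15 sin 245° = -13.59, north 15 cos 245° = -6.34
Leg 2 (287°, 5 mi): east 5 sin 287° = -4.78, north 5 cos 287° = 1.46
Net displacement: -18.38 east, -4.88 north. Direction back to start is (18.38, 4.88): bearing = atan2(18.38, 4.88) mod 360° = 75.14° ≈ 075°.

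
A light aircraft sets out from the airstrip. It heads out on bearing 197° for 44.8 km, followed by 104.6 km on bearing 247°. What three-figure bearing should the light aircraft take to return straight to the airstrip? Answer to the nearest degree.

Leg 1 (197°, 44.8 km): east 44.8 sin 197° = -13.10, north 44.8 cos 197° = -42.84
Leg 2 (247°, 104.6 km): east 104.6 sin 247° = -96.28, north 104.6 cos 247° = -40.87
Net displacement: -109.38 east, -83.71 north. Direction back to start is (109.38, 83.71): bearing = atan2(109.38, 83.71) mod 360° = 52.57° ≈ 053°.

053°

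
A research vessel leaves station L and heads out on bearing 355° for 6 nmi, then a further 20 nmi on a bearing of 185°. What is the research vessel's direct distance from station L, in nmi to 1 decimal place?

Leg 1 (355°, 6 nmi): east 6 sin 355° = -0.52, north 6 cos 355° = 5.98
Leg 2 (185°, 20 nmi): east 20 sin 185° = -1.74, north 20 cos 185° = -19.92
Net: -2.27 east, -13.95 north. Distance = √((-2.27)² + (-13.95)²) = 14.130 nmi.

14.1 nmi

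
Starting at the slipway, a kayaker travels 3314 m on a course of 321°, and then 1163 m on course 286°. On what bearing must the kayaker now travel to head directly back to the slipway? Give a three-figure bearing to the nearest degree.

132°

Leg 1 (321°, 3314 m): east 3314 sin 321° = -2085.57, north 3314 cos 321° = 2575.46
Leg 2 (286°, 1163 m): east 1163 sin 286° = -1117.95, north 1163 cos 286° = 320.57
Net displacement: -3203.52 east, 2896.03 north. Direction back to start is (3203.52, -2896.03): bearing = atan2(3203.52, -2896.03) mod 360° = 132.11° ≈ 132°.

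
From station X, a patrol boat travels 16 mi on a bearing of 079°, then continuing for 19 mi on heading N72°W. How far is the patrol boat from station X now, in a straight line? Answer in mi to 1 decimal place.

9.2 mi

Leg 1 (079°, 16 mi): east 16 sin 79° = 15.71, north 16 cos 79° = 3.05
Leg 2 (N72°W, 19 mi): east 19 sin 288° = -18.07, north 19 cos 288° = 5.87
Net: -2.36 east, 8.92 north. Distance = √((-2.36)² + (8.92)²) = 9.232 mi.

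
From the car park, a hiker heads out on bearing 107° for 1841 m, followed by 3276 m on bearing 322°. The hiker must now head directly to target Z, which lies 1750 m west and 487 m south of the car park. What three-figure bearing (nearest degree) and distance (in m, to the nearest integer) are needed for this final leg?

Leg 1 (107°, 1841 m): east 1841 sin 107° = 1760.56, north 1841 cos 107° = -538.26
Leg 2 (322°, 3276 m): east 3276 sin 322° = -2016.91, north 3276 cos 322° = 2581.52
Current position: (-256.35, 2043.27). Target: (-1750, -487). Remaining: Δeast = -1493.65, Δnorth = -2530.27.
Bearing = atan2(-1493.65, -2530.27) mod 360° = 210.55°; distance = √((-1493.65)² + (-2530.27)²) = 2938.238 m.

211°, 2938 m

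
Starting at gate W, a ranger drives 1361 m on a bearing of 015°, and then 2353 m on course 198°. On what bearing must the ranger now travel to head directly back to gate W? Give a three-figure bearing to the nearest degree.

Leg 1 (015°, 1361 m): east 1361 sin 15° = 352.25, north 1361 cos 15° = 1314.63
Leg 2 (198°, 2353 m): east 2353 sin 198° = -727.12, north 2353 cos 198° = -2237.84
Net displacement: -374.86 east, -923.21 north. Direction back to start is (374.86, 923.21): bearing = atan2(374.86, 923.21) mod 360° = 22.10° ≈ 022°.

022°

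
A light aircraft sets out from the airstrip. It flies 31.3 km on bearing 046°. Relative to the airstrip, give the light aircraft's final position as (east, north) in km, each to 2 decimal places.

Leg 1 (046°, 31.3 km): east 31.3 sin 46° = 22.52, north 31.3 cos 46° = 21.74
Summing: 22.52 km east, 21.74 km north → (22.52, 21.74).

(22.52, 21.74)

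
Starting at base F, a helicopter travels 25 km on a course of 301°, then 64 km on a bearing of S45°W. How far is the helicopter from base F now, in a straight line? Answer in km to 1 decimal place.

Leg 1 (301°, 25 km): east 25 sin 301° = -21.43, north 25 cos 301° = 12.88
Leg 2 (S45°W, 64 km): east 64 sin 225° = -45.25, north 64 cos 225° = -45.25
Net: -66.68 east, -32.38 north. Distance = √((-66.68)² + (-32.38)²) = 74.129 km.

74.1 km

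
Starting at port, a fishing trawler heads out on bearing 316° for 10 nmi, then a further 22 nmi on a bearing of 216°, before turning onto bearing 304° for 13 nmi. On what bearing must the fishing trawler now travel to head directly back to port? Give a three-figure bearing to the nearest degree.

084°

Leg 1 (316°, 10 nmi): east 10 sin 316° = -6.95, north 10 cos 316° = 7.19
Leg 2 (216°, 22 nmi): east 22 sin 216° = -12.93, north 22 cos 216° = -17.80
Leg 3 (304°, 13 nmi): east 13 sin 304° = -10.78, north 13 cos 304° = 7.27
Net displacement: -30.66 east, -3.34 north. Direction back to start is (30.66, 3.34): bearing = atan2(30.66, 3.34) mod 360° = 83.79° ≈ 084°.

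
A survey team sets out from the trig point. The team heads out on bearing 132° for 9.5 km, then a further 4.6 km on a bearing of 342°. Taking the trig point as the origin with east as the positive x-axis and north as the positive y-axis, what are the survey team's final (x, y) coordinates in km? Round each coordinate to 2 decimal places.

(5.64, -1.98)

Leg 1 (132°, 9.5 km): east 9.5 sin 132° = 7.06, north 9.5 cos 132° = -6.36
Leg 2 (342°, 4.6 km): east 4.6 sin 342° = -1.42, north 4.6 cos 342° = 4.37
Summing: 5.64 km east, -1.98 km north → (5.64, -1.98).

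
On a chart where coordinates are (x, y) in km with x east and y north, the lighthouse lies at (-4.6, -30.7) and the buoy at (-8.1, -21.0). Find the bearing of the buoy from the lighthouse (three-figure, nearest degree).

340°

Δeast = -8.1 − -4.6 = -3.50; Δnorth = -21.0 − -30.7 = 9.70.
Bearing = atan2(Δeast, Δnorth) mod 360° = 340.16° ≈ 340°.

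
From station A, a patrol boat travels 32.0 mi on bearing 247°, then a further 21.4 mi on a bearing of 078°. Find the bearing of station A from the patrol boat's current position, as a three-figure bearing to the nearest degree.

Leg 1 (247°, 32.0 mi): east 32.0 sin 247° = -29.46, north 32.0 cos 247° = -12.50
Leg 2 (078°, 21.4 mi): east 21.4 sin 78° = 20.93, north 21.4 cos 78° = 4.45
Net displacement: -8.52 east, -8.05 north. Direction back to start is (8.52, 8.05): bearing = atan2(8.52, 8.05) mod 360° = 46.62° ≈ 047°.

047°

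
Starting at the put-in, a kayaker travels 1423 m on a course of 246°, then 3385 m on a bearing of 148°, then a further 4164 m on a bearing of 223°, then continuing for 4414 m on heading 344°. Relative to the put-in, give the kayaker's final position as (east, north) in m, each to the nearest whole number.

(-3563, -2252)

Leg 1 (246°, 1423 m): east 1423 sin 246° = -1299.98, north 1423 cos 246° = -578.79
Leg 2 (148°, 3385 m): east 3385 sin 148° = 1793.78, north 3385 cos 148° = -2870.64
Leg 3 (223°, 4164 m): east 4164 sin 223° = -2839.84, north 4164 cos 223° = -3045.36
Leg 4 (344°, 4414 m): east 4414 sin 344° = -1216.66, north 4414 cos 344° = 4243.01
Summing: -3562.70 m east, -2251.78 m north → (-3563, -2252).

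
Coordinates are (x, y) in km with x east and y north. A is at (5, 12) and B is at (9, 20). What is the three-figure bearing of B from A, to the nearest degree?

Δeast = 9 − 5 = 4.00; Δnorth = 20 − 12 = 8.00.
Bearing = atan2(Δeast, Δnorth) mod 360° = 26.57° ≈ 027°.

027°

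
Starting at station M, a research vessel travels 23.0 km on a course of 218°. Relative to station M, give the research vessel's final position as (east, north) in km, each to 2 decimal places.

Leg 1 (218°, 23.0 km): east 23.0 sin 218° = -14.16, north 23.0 cos 218° = -18.12
Summing: -14.16 km east, -18.12 km north → (-14.16, -18.12).

(-14.16, -18.12)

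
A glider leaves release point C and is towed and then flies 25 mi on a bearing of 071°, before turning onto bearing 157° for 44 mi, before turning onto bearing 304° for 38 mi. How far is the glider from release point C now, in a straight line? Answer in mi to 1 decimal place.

14.5 mi

Leg 1 (071°, 25 mi): east 25 sin 71° = 23.64, north 25 cos 71° = 8.14
Leg 2 (157°, 44 mi): east 44 sin 157° = 17.19, north 44 cos 157° = -40.50
Leg 3 (304°, 38 mi): east 38 sin 304° = -31.50, north 38 cos 304° = 21.25
Net: 9.33 east, -11.11 north. Distance = √((9.33)² + (-11.11)²) = 14.509 mi.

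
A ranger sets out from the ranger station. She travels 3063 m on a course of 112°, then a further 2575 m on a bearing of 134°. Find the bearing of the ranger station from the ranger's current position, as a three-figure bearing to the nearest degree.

Leg 1 (112°, 3063 m): east 3063 sin 112° = 2839.96, north 3063 cos 112° = -1147.42
Leg 2 (134°, 2575 m): east 2575 sin 134° = 1852.30, north 2575 cos 134° = -1788.75
Net displacement: 4692.26 east, -2936.17 north. Direction back to start is (-4692.26, 2936.17): bearing = atan2(-4692.26, 2936.17) mod 360° = 302.04° ≈ 302°.

302°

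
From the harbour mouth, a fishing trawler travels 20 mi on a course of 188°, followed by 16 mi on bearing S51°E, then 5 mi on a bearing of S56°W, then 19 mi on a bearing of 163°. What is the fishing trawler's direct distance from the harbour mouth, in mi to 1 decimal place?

Leg 1 (188°, 20 mi): east 20 sin 188° = -2.78, north 20 cos 188° = -19.81
Leg 2 (S51°E, 16 mi): east 16 sin 129° = 12.43, north 16 cos 129° = -10.07
Leg 3 (S56°W, 5 mi): east 5 sin 236° = -4.15, north 5 cos 236° = -2.80
Leg 4 (163°, 19 mi): east 19 sin 163° = 5.56, north 19 cos 163° = -18.17
Net: 11.06 east, -50.84 north. Distance = √((11.06)² + (-50.84)²) = 52.030 mi.

52.0 mi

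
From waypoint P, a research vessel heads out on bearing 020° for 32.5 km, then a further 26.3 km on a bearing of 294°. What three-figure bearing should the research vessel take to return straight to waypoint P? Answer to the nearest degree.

163°

Leg 1 (020°, 32.5 km): east 32.5 sin 20° = 11.12, north 32.5 cos 20° = 30.54
Leg 2 (294°, 26.3 km): east 26.3 sin 294° = -24.03, north 26.3 cos 294° = 10.70
Net displacement: -12.91 east, 41.24 north. Direction back to start is (12.91, -41.24): bearing = atan2(12.91, -41.24) mod 360° = 162.62° ≈ 163°.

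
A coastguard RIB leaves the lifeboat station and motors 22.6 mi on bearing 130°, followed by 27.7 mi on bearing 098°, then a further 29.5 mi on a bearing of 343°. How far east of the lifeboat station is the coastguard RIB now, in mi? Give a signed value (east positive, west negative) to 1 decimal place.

36.1 mi

Leg 1 (130°, 22.6 mi): east 22.6 sin 130° = 17.31, north 22.6 cos 130° = -14.53
Leg 2 (098°, 27.7 mi): east 27.7 sin 98° = 27.43, north 27.7 cos 98° = -3.86
Leg 3 (343°, 29.5 mi): east 29.5 sin 343° = -8.62, north 29.5 cos 343° = 28.21
Net east component: 36.12 mi.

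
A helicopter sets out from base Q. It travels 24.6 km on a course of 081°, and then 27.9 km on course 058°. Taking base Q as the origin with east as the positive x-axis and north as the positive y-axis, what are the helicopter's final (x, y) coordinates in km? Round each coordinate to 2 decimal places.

Leg 1 (081°, 24.6 km): east 24.6 sin 81° = 24.30, north 24.6 cos 81° = 3.85
Leg 2 (058°, 27.9 km): east 27.9 sin 58° = 23.66, north 27.9 cos 58° = 14.78
Summing: 47.96 km east, 18.63 km north → (47.96, 18.63).

(47.96, 18.63)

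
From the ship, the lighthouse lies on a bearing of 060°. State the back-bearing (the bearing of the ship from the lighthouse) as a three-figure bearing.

Back-bearing = 060° + 180° = 240°.

240°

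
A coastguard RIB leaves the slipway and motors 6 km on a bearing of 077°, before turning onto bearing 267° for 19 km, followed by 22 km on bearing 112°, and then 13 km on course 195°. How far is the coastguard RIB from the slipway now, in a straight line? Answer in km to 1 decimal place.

20.8 km

Leg 1 (077°, 6 km): east 6 sin 77° = 5.85, north 6 cos 77° = 1.35
Leg 2 (267°, 19 km): east 19 sin 267° = -18.97, north 19 cos 267° = -0.99
Leg 3 (112°, 22 km): east 22 sin 112° = 20.40, north 22 cos 112° = -8.24
Leg 4 (195°, 13 km): east 13 sin 195° = -3.36, north 13 cos 195° = -12.56
Net: 3.91 east, -20.44 north. Distance = √((3.91)² + (-20.44)²) = 20.813 km.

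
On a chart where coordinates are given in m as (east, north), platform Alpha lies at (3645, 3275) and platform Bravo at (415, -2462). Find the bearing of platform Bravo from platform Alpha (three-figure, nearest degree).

Δeast = 415 − 3645 = -3230.00; Δnorth = -2462 − 3275 = -5737.00.
Bearing = atan2(Δeast, Δnorth) mod 360° = 209.38° ≈ 209°.

209°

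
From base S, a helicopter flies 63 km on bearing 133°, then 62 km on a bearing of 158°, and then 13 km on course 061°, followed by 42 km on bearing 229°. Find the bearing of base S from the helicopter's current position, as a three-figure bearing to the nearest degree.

Leg 1 (133°, 63 km): east 63 sin 133° = 46.08, north 63 cos 133° = -42.97
Leg 2 (158°, 62 km): east 62 sin 158° = 23.23, north 62 cos 158° = -57.49
Leg 3 (061°, 13 km): east 13 sin 61° = 11.37, north 13 cos 61° = 6.30
Leg 4 (229°, 42 km): east 42 sin 229° = -31.70, north 42 cos 229° = -27.55
Net displacement: 48.97 east, -121.70 north. Direction back to start is (-48.97, 121.70): bearing = atan2(-48.97, 121.70) mod 360° = 338.08° ≈ 338°.

338°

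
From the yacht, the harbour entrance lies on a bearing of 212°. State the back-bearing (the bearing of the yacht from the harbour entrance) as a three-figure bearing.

032°

Back-bearing = 212° − 180° = 032°.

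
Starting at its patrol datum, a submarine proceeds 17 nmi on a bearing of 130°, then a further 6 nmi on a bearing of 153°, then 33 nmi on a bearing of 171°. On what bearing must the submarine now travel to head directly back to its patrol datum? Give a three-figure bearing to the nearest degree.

337°

Leg 1 (130°, 17 nmi): east 17 sin 130° = 13.02, north 17 cos 130° = -10.93
Leg 2 (153°, 6 nmi): east 6 sin 153° = 2.72, north 6 cos 153° = -5.35
Leg 3 (171°, 33 nmi): east 33 sin 171° = 5.16, north 33 cos 171° = -32.59
Net displacement: 20.91 east, -48.87 north. Direction back to start is (-20.91, 48.87): bearing = atan2(-20.91, 48.87) mod 360° = 336.84° ≈ 337°.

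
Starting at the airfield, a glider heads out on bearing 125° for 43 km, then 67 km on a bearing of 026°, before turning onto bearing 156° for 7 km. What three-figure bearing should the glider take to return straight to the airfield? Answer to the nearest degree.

Leg 1 (125°, 43 km): east 43 sin 125° = 35.22, north 43 cos 125° = -24.66
Leg 2 (026°, 67 km): east 67 sin 26° = 29.37, north 67 cos 26° = 60.22
Leg 3 (156°, 7 km): east 7 sin 156° = 2.85, north 7 cos 156° = -6.39
Net displacement: 67.44 east, 29.16 north. Direction back to start is (-67.44, -29.16): bearing = atan2(-67.44, -29.16) mod 360° = 246.62° ≈ 247°.

247°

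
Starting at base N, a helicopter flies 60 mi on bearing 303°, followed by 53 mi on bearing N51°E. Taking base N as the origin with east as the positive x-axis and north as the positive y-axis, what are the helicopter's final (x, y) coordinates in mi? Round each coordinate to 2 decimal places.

(-9.13, 66.03)

Leg 1 (303°, 60 mi): east 60 sin 303° = -50.32, north 60 cos 303° = 32.68
Leg 2 (N51°E, 53 mi): east 53 sin 51° = 41.19, north 53 cos 51° = 33.35
Summing: -9.13 mi east, 66.03 mi north → (-9.13, 66.03).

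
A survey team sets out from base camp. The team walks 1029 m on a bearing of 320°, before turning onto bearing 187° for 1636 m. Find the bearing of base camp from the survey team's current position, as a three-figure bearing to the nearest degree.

Leg 1 (320°, 1029 m): east 1029 sin 320° = -661.43, north 1029 cos 320° = 788.26
Leg 2 (187°, 1636 m): east 1636 sin 187° = -199.38, north 1636 cos 187° = -1623.81
Net displacement: -860.81 east, -835.55 north. Direction back to start is (860.81, 835.55): bearing = atan2(860.81, 835.55) mod 360° = 45.85° ≈ 046°.

046°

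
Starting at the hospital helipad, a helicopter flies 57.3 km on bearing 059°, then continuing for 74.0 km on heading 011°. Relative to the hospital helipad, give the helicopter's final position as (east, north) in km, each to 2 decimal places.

(63.24, 102.15)

Leg 1 (059°, 57.3 km): east 57.3 sin 59° = 49.12, north 57.3 cos 59° = 29.51
Leg 2 (011°, 74.0 km): east 74.0 sin 11° = 14.12, north 74.0 cos 11° = 72.64
Summing: 63.24 km east, 102.15 km north → (63.24, 102.15).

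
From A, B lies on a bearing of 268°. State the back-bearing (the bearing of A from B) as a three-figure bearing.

088°

Back-bearing = 268° − 180° = 088°.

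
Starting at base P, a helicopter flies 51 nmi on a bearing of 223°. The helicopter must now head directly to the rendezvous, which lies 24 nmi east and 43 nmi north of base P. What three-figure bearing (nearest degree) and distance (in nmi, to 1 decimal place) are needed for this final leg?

Leg 1 (223°, 51 nmi): east 51 sin 223° = -34.78, north 51 cos 223° = -37.30
Current position: (-34.78, -37.30). Target: (24, 43). Remaining: Δeast = 58.78, Δnorth = 80.30.
Bearing = atan2(58.78, 80.30) mod 360° = 36.21°; distance = √((58.78)² + (80.30)²) = 99.515 nmi.

036°, 99.5 nmi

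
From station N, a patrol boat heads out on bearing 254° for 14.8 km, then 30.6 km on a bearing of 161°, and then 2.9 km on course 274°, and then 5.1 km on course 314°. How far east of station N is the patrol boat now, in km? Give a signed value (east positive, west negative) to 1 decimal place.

Leg 1 (254°, 14.8 km): east 14.8 sin 254° = -14.23, north 14.8 cos 254° = -4.08
Leg 2 (161°, 30.6 km): east 30.6 sin 161° = 9.96, north 30.6 cos 161° = -28.93
Leg 3 (274°, 2.9 km): east 2.9 sin 274° = -2.89, north 2.9 cos 274° = 0.20
Leg 4 (314°, 5.1 km): east 5.1 sin 314° = -3.67, north 5.1 cos 314° = 3.54
Net east component: -10.83 km.

-10.8 km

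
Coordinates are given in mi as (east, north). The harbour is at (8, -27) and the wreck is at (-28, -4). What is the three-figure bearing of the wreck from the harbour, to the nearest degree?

Δeast = -28 − 8 = -36.00; Δnorth = -4 − -27 = 23.00.
Bearing = atan2(Δeast, Δnorth) mod 360° = 302.57° ≈ 303°.

303°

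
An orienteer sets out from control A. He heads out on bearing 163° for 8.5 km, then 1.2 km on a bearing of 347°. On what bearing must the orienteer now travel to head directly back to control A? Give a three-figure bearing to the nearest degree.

342°

Leg 1 (163°, 8.5 km): east 8.5 sin 163° = 2.49, north 8.5 cos 163° = -8.13
Leg 2 (347°, 1.2 km): east 1.2 sin 347° = -0.27, north 1.2 cos 347° = 1.17
Net displacement: 2.22 east, -6.96 north. Direction back to start is (-2.22, 6.96): bearing = atan2(-2.22, 6.96) mod 360° = 342.34° ≈ 342°.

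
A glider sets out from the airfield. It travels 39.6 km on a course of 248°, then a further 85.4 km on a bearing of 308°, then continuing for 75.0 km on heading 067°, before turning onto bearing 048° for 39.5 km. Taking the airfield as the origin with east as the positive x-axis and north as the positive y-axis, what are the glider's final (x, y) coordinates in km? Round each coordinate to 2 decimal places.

(-5.62, 93.48)

Leg 1 (248°, 39.6 km): east 39.6 sin 248° = -36.72, north 39.6 cos 248° = -14.83
Leg 2 (308°, 85.4 km): east 85.4 sin 308° = -67.30, north 85.4 cos 308° = 52.58
Leg 3 (067°, 75.0 km): east 75.0 sin 67° = 69.04, north 75.0 cos 67° = 29.30
Leg 4 (048°, 39.5 km): east 39.5 sin 48° = 29.35, north 39.5 cos 48° = 26.43
Summing: -5.62 km east, 93.48 km north → (-5.62, 93.48).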